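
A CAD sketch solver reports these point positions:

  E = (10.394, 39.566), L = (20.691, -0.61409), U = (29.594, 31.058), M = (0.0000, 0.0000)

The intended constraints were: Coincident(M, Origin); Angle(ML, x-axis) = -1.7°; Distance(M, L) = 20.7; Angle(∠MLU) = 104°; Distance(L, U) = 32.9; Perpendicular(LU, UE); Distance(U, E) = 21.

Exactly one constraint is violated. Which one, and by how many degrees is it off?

Perpendicular(LU, UE) — off by 8.20°.

M = (0.00, 0.00) ✓; ML at -1.700° ✓; |ML| = 20.70 ✓; ∠MLU = 104.0° ✓; |LU| = 32.90 ✓; ∠(LU, UE) = 81.80° ✗; |UE| = 21.00 ✓.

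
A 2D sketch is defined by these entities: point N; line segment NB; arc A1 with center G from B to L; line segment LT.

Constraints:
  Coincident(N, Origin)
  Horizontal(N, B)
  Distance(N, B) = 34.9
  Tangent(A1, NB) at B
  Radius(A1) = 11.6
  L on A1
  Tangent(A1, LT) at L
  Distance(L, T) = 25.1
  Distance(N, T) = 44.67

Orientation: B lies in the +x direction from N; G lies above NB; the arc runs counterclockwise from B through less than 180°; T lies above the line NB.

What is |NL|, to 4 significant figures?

47.32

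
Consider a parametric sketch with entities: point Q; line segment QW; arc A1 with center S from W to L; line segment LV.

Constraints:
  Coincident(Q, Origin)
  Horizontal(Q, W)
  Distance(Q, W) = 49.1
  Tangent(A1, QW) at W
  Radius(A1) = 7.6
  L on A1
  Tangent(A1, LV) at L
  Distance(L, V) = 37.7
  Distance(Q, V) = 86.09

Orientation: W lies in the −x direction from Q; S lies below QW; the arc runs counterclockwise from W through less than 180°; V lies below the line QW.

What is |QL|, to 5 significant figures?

54.537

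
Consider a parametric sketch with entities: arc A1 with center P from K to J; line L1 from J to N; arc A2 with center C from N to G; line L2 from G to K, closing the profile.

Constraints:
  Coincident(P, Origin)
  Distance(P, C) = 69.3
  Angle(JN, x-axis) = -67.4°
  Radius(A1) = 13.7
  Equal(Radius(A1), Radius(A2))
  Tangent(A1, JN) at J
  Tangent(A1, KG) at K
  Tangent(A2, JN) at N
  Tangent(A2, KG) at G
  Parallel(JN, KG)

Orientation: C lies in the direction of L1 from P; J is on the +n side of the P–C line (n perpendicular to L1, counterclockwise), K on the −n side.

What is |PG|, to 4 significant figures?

70.64

The slot axis is L1's direction at -67.4°, so u = (cos -67.4°, sin -67.4°) = (0.3843, -0.9232) and n = (−sin -67.4°, cos -67.4°) = (0.9232, 0.3843). P is at the origin and C lies 69.3 along u from P, so C = 69.3·u = (26.63, -63.98). Tangency of A1 to both parallel lines with radius 13.7 puts J and K at P ± 13.7·n: J = (12.65, 5.265), K = (-12.65, -5.265). Equal radii place N and G the same way about C: N = C + 13.7·n = (39.28, -58.71), G = C − 13.7·n = (13.98, -69.24). Then |PG| = |G − P| = 70.64.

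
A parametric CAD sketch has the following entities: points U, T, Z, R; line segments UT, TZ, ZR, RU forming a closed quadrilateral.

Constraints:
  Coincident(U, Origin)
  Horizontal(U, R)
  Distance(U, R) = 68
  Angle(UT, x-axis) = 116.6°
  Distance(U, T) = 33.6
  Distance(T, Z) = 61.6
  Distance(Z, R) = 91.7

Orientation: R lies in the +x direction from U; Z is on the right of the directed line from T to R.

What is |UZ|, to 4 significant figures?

36.33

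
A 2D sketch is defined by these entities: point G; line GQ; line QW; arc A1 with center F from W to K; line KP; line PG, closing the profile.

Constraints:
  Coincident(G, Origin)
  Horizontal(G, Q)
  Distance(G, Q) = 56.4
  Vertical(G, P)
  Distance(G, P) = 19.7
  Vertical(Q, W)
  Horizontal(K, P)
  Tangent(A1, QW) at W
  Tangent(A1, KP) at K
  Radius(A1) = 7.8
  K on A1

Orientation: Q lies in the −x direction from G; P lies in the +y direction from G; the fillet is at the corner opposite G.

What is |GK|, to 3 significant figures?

52.4

The virtual corner opposite G is at (-56.4, 19.7). Since A1 is tangent to QW there, FW ⟂ QW and the tangent condition forces FK to be normal to KP, with radius 7.8, so the center F sits 7.8 in from both sides at F = (-48.6, 11.9). That places the tangent points at W = (-56.4, 11.9) on QW and K = (-48.6, 19.7) on KP. Then |GK| = |K − G| = 52.4.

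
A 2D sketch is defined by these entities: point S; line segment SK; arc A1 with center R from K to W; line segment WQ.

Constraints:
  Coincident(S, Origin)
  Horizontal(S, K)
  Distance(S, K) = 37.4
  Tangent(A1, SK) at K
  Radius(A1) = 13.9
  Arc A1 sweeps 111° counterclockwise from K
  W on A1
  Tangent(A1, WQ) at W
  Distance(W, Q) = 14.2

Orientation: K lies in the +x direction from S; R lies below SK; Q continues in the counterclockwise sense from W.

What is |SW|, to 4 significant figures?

30.87

S is at the origin; SK is horizontal with |SK| = 37.4 and K on the +x side, so K = (37.40, 0.000). Since A1 is tangent to SK there, RK ⟂ SK, so R = K + (0, -13.9) = (37.40, -13.90). On A1, K sits at bearing 90° from R; a 111° counterclockwise sweep puts W at bearing 201°, so W = R + 13.9·(cos 201°, sin 201°) = (24.42, -18.88). Then |SW| = |W − S| = 30.87.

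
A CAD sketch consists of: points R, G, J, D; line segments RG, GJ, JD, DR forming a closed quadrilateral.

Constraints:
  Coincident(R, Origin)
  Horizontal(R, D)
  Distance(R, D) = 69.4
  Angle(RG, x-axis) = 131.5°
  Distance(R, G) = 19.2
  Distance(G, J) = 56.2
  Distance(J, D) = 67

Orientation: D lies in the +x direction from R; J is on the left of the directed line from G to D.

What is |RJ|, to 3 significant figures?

59.9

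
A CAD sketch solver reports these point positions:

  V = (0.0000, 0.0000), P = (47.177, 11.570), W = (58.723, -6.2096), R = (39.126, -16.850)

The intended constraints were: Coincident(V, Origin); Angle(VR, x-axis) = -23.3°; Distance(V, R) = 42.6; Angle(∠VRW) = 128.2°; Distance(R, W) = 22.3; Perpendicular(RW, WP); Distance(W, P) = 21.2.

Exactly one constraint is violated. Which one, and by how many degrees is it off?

Perpendicular(RW, WP) — off by 4.50°.

V = (0.00, 0.00) ✓; VR at -23.30° ✓; |VR| = 42.60 ✓; ∠VRW = 128.2° ✓; |RW| = 22.30 ✓; ∠(RW, WP) = 94.50° ✗; |WP| = 21.20 ✓.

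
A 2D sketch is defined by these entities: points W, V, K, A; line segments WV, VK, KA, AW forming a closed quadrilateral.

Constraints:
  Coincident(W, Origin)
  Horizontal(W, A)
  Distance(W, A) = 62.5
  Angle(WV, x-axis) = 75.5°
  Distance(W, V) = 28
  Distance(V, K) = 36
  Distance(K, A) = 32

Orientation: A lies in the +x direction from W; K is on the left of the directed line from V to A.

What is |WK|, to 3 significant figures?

49.9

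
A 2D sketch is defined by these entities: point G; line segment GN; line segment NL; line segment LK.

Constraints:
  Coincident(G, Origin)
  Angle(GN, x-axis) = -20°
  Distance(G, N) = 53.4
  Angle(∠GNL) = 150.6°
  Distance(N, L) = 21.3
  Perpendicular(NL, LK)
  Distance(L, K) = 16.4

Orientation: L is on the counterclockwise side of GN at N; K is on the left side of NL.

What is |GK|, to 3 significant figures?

68.5

G is at the origin; GN runs at -20.0° with length 53.4, so N = 53.4·(cos -20.0°, sin -20.0°) = (50.2, -18.3). ∠GNL = 150.6°, so NL runs at -20.0° + (180° − 150.6°) = 9.40° from the x-axis; with |NL| = 21.3, L = N + 21.3·(cos 9.40°, sin 9.40°) = (71.2, -14.8). NL is perpendicular to LK; with |LK| = 16.4 on the left of NL, K = L + 16.4·(-0.163, 0.987) = (68.5, 1.39). Then |GK| = |K − G| = 68.5.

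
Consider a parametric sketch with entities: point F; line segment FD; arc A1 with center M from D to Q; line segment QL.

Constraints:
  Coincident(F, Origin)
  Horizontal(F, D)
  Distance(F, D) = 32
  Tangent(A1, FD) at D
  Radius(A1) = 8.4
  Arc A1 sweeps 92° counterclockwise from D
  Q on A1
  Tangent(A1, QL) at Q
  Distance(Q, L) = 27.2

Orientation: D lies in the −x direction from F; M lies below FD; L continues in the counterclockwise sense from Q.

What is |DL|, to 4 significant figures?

36.64

F is at the origin; FD is horizontal with |FD| = 32.0 and D on the −x side, so D = (-32.00, 0.000). The tangent condition forces MD to be normal to FD, so M = D + (0, -8.4) = (-32.00, -8.400). On A1, D sits at bearing 90° from M; a 92° counterclockwise sweep puts Q at bearing 182°, so Q = M + 8.4·(cos 182°, sin 182°) = (-40.39, -8.693). The tangent condition forces MQ to be normal to QL, so QL runs along (−sin 182°, cos 182°); with |QL| = 27.2, L = (-39.45, -35.88). Then |DL| = |L − D| = 36.64.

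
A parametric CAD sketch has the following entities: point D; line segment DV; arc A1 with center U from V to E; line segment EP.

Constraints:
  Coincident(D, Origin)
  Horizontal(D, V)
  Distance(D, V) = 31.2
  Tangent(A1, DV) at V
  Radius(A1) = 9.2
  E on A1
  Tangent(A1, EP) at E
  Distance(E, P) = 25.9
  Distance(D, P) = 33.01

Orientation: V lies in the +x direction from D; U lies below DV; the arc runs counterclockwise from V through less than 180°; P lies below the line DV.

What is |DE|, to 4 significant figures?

23.36

D is at the origin; DV is horizontal with |DV| = 31.2 and V on the +x side, so V = (31.20, 0.000). The tangent condition forces UV to be normal to DV, so U = V + (0, -9.2) = (31.20, -9.200). Since UE ⟂ EP (tangency), |UP| = √(9.2² + 25.9²) = 27.49 regardless of where E sits on A1. So P lies on both circle(D, 33.01) and circle(U, 27.49); the below-DV intersection is P = (13.42, -30.16). E is the foot of the tangent from P: E = (22.60, -5.940).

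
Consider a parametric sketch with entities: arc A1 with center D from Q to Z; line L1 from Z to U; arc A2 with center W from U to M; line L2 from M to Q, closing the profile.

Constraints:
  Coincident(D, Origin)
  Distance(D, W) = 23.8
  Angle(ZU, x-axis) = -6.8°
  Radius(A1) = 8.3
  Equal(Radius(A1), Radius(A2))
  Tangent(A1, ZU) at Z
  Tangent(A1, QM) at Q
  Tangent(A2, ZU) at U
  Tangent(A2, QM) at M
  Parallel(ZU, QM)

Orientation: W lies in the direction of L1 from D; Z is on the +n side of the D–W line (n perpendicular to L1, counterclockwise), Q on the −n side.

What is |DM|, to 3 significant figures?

25.2

Tangency of A1 to both parallel lines with radius 8.3 puts Z and Q at D ± 8.3·n: Z = (0.983, 8.24), Q = (-0.983, -8.24). Equal radii place U and M the same way about W: U = W + 8.3·n = (24.6, 5.42), M = W − 8.3·n = (22.6, -11.1). Then |DM| = |M − D| = 25.2.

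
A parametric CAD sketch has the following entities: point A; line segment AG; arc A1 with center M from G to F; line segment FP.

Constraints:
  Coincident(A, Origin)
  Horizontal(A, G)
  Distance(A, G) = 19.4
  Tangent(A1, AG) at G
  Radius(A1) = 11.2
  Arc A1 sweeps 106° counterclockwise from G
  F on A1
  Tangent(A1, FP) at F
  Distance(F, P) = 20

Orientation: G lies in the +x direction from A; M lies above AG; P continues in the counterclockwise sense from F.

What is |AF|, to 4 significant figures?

33.38

A is at the origin; A and G share the same y with |AG| = 19.4 and G on the +x side, so G = (19.40, 0.000). The tangent condition forces MG to be normal to AG, so M = G + (0, 11.2) = (19.40, 11.20). On A1, G sits at bearing -90° from M; a 106° counterclockwise sweep puts F at bearing 16°, so F = M + 11.2·(cos 16°, sin 16°) = (30.17, 14.29). Then |AF| = |F − A| = 33.38.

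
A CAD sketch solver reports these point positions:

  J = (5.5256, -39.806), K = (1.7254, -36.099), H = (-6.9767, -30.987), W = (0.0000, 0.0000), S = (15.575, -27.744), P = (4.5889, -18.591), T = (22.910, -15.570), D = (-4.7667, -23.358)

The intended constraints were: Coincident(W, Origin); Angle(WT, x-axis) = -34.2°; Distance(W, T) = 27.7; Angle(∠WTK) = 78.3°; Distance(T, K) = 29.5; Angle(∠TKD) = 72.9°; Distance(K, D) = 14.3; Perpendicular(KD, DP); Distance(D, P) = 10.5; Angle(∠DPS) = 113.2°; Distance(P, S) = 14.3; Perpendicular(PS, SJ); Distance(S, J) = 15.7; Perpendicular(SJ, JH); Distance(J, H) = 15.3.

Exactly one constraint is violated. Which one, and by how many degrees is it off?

Perpendicular(SJ, JH) — off by 4.60°.

W = (0.00, 0.00) ✓; WT at -34.20° ✓; |WT| = 27.70 ✓; ∠WTK = 78.30° ✓; |TK| = 29.50 ✓; ∠TKD = 72.90° ✓; |KD| = 14.30 ✓; ∠(KD, DP) = 90.00° ✓; |DP| = 10.50 ✓; ∠DPS = 113.2° ✓; |PS| = 14.30 ✓; ∠(PS, SJ) = 90.00° ✓; |SJ| = 15.70 ✓; ∠(SJ, JH) = 85.40° ✗; |JH| = 15.30 ✓.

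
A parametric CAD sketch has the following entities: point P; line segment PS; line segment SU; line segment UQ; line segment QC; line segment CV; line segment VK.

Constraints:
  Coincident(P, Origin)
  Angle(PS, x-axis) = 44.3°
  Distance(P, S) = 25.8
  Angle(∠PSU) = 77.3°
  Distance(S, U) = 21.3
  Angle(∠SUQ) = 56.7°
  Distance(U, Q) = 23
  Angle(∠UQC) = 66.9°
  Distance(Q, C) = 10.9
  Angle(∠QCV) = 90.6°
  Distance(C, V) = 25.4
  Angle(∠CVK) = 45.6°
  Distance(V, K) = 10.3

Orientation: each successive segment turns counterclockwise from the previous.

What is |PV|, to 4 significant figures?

34.38

P is at the origin; PS runs at 44.3° with length 25.8, so S = (18.46, 18.02). ∠PSU = 77.3° gives SU at 147.0° from the x-axis; with |SU| = 21.3, U = (0.6012, 29.62). ∠SUQ = 56.7° gives UQ at -89.70° from the x-axis; with |UQ| = 23.0, Q = (0.7216, 6.620). ∠UQC = 66.9° gives QC at 23.40° from the x-axis; with |QC| = 10.9, C = (10.73, 10.95). ∠QCV = 90.6° gives CV at 112.8° from the x-axis; with |CV| = 25.4, V = (0.8822, 34.36). Then |PV| = |V − P| = 34.38.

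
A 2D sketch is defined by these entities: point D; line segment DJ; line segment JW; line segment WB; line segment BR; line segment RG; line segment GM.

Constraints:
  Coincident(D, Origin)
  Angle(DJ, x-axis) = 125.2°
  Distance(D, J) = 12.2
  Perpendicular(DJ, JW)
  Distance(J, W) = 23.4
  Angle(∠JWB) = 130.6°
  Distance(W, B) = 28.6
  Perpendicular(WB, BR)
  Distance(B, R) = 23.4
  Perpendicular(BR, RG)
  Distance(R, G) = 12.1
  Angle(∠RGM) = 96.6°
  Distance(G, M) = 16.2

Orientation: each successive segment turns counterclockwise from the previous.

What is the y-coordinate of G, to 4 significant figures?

-22.15

D is at the origin; DJ runs at 125.2° with length 12.2, so J = (-7.032, 9.969). The perpendicularity gives JW at right angles to DJ, so JW runs at -144.8°; with |JW| = 23.4, W = (-26.15, -3.519). ∠JWB = 130.6° gives WB at -95.40° from the x-axis; with |WB| = 28.6, B = (-28.85, -31.99). WB is perpendicular to BR, so BR runs at -5.400°; with |BR| = 23.4, R = (-5.549, -34.19). The perpendicularity gives RG at right angles to BR, so RG runs at 84.60°; with |RG| = 12.1, G = (-4.410, -22.15). So G.y = -22.15.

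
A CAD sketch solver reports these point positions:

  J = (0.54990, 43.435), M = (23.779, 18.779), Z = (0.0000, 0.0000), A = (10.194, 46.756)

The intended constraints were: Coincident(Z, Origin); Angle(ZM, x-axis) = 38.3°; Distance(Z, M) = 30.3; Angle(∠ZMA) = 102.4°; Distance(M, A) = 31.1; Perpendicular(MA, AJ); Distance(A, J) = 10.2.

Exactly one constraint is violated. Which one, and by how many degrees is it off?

Perpendicular(MA, AJ) — off by 6.90°.

Z = (0.00, 0.00) ✓; ZM at 38.30° ✓; |ZM| = 30.30 ✓; ∠ZMA = 102.4° ✓; |MA| = 31.10 ✓; ∠(MA, AJ) = 83.10° ✗; |AJ| = 10.20 ✓.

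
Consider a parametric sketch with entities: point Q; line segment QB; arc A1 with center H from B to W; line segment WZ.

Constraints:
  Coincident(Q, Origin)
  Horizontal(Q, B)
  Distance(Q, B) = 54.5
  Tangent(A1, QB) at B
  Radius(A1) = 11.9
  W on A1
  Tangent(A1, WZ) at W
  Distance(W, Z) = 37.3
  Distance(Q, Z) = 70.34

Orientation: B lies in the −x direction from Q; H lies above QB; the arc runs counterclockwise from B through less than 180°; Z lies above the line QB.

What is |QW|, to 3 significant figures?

44.9

Checks: |HW| = 11.90 ✓; ∠(HW, WZ) = 90.00° ✓; |WZ| = 37.30 ✓; |QZ| = 70.34 ✓.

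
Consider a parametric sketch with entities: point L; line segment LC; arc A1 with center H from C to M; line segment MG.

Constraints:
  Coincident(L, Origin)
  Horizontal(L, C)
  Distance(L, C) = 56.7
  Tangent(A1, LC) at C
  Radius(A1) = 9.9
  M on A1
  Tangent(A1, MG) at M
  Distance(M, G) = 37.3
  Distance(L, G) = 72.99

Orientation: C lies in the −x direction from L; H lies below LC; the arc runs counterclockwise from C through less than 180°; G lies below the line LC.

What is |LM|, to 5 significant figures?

67.374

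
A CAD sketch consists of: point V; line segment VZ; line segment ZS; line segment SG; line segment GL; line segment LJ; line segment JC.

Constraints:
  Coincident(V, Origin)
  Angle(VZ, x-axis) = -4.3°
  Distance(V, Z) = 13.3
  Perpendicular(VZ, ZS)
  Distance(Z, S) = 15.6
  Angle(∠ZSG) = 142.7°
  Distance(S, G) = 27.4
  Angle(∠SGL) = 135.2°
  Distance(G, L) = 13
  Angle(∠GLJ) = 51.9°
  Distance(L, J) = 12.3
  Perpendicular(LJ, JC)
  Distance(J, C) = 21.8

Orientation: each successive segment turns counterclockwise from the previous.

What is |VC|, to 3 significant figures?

40.5

V is at the origin; VZ runs at -4.3° with length 13.3, so Z = (13.3, -0.997). VZ is perpendicular to ZS, so ZS runs at 85.7°; with |ZS| = 15.6, S = (14.4, 14.6). ∠ZSG = 142.7° gives SG at 123° from the x-axis; with |SG| = 27.4, G = (-0.491, 37.5). ∠SGL = 135.2° gives GL at 168° from the x-axis; with |GL| = 13.0, L = (-13.2, 40.3). ∠GLJ = 51.9° gives LJ at -64.1° from the x-axis; with |LJ| = 12.3, J = (-7.82, 29.2). The perpendicularity gives JC at right angles to LJ, so JC runs at 25.9°; with |JC| = 21.8, C = (11.8, 38.7). Then |VC| = |C − V| = 40.5.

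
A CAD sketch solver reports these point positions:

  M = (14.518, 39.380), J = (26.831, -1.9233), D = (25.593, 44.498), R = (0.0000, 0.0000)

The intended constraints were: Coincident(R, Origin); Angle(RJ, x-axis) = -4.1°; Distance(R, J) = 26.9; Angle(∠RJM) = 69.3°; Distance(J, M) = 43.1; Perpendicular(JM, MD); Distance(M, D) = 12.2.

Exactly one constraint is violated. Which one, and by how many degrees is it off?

Perpendicular(JM, MD) — off by 8.20°.

R = (0.00, 0.00) ✓; RJ at -4.100° ✓; |RJ| = 26.90 ✓; ∠RJM = 69.30° ✓; |JM| = 43.10 ✓; ∠(JM, MD) = 81.80° ✗; |MD| = 12.20 ✓.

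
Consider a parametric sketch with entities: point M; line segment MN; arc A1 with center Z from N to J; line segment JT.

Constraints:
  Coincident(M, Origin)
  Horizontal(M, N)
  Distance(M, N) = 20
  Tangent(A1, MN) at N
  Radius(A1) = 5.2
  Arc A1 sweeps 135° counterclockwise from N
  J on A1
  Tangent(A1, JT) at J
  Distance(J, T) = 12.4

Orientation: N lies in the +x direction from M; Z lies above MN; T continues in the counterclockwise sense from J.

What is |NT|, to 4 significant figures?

18.36

M is at the origin; MN is horizontal with |MN| = 20.0 and N on the +x side, so N = (20.00, 0.000). The tangent condition forces ZN to be normal to MN, so Z = N + (0, 5.2) = (20.00, 5.200). On A1, N sits at bearing -90° from Z; a 135° counterclockwise sweep puts J at bearing 45°, so J = Z + 5.2·(cos 45°, sin 45°) = (23.68, 8.877). Since A1 is tangent to JT there, ZJ ⟂ JT, so JT runs along (−sin 45°, cos 45°); with |JT| = 12.4, T = (14.91, 17.65). Then |NT| = |T − N| = 18.36.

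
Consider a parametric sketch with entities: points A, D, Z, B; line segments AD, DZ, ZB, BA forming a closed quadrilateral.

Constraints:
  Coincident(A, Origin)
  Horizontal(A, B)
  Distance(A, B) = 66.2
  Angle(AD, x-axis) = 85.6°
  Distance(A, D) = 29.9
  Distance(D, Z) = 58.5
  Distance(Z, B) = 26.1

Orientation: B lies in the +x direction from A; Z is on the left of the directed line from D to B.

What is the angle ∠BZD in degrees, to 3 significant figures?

107°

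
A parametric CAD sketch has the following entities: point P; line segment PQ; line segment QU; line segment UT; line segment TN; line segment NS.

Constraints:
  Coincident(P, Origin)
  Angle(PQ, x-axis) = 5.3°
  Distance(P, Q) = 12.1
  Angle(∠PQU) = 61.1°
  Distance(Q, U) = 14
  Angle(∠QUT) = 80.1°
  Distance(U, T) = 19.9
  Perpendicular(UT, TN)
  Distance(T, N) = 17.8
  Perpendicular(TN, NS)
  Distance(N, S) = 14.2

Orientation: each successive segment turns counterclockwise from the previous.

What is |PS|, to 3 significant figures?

13.1

P is at the origin; PQ runs at 5.3° with length 12.1, so Q = (12.0, 1.12). ∠PQU = 61.1° gives QU at 124° from the x-axis; with |QU| = 14.0, U = (4.18, 12.7). ∠QUT = 80.1° gives UT at -136° from the x-axis; with |UT| = 19.9, T = (-10.1, -1.15). The perpendicularity gives TN at right angles to UT, so TN runs at -45.9°; with |TN| = 17.8, N = (2.28, -13.9). The perpendicularity gives NS at right angles to TN, so NS runs at 44.1°; with |NS| = 14.2, S = (12.5, -4.05). Then |PS| = |S − P| = 13.1.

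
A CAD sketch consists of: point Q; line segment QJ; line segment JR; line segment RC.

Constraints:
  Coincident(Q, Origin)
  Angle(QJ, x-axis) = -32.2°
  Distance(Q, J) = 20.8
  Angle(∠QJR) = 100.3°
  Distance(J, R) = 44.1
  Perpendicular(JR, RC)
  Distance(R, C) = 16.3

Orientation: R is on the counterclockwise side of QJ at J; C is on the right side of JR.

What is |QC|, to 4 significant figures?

60.32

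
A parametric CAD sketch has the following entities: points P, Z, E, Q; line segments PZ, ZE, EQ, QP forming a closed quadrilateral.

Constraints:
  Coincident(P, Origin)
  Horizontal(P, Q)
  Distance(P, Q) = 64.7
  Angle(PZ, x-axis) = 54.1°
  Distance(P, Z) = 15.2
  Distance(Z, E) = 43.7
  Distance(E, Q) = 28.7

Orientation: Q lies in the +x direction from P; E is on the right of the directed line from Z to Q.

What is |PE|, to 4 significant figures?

44.75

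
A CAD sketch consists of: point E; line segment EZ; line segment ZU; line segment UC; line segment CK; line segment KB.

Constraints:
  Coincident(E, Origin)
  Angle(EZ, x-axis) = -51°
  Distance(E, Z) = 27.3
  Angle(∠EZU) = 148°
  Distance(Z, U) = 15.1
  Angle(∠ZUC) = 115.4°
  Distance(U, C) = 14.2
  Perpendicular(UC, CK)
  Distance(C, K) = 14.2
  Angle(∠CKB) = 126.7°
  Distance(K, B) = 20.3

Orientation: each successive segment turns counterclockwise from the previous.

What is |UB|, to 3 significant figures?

26.4

The perpendicularity gives CK at right angles to UC, so CK runs at 136°; with |CK| = 14.2, K = (31.2, -6.05). ∠CKB = 126.7° gives KB at -171° from the x-axis; with |KB| = 20.3, B = (11.2, -9.19). Then |UB| = |B − U| = 26.4.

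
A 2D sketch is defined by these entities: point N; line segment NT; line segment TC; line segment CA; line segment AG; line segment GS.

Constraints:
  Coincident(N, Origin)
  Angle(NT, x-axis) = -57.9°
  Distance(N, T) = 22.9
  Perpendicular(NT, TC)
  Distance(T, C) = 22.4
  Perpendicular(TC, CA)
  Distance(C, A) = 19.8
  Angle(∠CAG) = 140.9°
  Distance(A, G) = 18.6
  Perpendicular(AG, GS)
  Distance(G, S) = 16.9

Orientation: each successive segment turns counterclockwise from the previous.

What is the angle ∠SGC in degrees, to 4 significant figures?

69.81°

N is at the origin; NT runs at -57.9° with length 22.9, so T = (12.17, -19.40). NT is perpendicular to TC, so TC runs at 32.10°; with |TC| = 22.4, C = (31.14, -7.496). TC ⟂ CA, so CA runs at 122.1°; with |CA| = 19.8, A = (20.62, 9.277). ∠CAG = 140.9° gives AG at 161.2° from the x-axis; with |AG| = 18.6, G = (3.015, 15.27). The perpendicularity gives GS at right angles to AG, so GS runs at -108.8°; with |GS| = 16.9, S = (-2.431, -0.7270). Then cos ∠SGC = GS·GC / (|GS||GC|), giving 69.81°.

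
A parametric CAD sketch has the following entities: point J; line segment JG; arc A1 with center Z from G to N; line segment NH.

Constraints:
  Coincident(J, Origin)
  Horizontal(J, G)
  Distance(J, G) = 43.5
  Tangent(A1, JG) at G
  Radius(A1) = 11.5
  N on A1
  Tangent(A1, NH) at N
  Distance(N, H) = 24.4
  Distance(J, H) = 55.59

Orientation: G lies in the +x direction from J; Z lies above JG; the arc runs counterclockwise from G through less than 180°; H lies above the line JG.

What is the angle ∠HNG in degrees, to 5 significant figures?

118.98°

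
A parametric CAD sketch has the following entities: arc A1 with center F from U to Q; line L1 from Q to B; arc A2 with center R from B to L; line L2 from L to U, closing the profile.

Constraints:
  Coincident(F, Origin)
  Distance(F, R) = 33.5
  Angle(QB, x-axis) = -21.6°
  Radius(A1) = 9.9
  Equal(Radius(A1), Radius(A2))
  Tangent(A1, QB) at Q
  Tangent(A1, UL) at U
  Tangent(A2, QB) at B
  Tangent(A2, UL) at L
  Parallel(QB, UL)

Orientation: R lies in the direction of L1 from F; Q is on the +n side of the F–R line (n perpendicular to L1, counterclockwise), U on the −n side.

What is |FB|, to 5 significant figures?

34.932

Tangency of A1 to both parallel lines with radius 9.9 puts Q and U at F ± 9.9·n: Q = (3.6444, 9.2048), U = (-3.6444, -9.2048). Equal radii place B and L the same way about R: B = R + 9.9·n = (34.792, -3.1274), L = R − 9.9·n = (27.503, -21.537). Then |FB| = |B − F| = 34.932.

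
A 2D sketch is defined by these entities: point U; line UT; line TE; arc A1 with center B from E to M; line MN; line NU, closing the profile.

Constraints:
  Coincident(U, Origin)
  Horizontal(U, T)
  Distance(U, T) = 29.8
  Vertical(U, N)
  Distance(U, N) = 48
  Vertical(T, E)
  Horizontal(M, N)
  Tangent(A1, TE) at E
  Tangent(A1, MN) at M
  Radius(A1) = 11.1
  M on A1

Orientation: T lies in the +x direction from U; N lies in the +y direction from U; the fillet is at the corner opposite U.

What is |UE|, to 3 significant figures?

47.4

U is at the origin; U and T share the same y with |UT| = 29.8 and T on the +x side, so T = (29.8, 0.00). UN is vertical with |UN| = 48.0 and N on the +y side, so N = (0.00, 48.0). The virtual corner opposite U is at (29.8, 48.0). A1 meets TE tangentially, so BE is at right angles to TE and since A1 is tangent to MN there, BM ⟂ MN, with radius 11.1, so the center B sits 11.1 in from both sides at B = (18.7, 36.9). That places the tangent points at E = (29.8, 36.9) on TE and M = (18.7, 48.0) on MN. Then |UE| = |E − U| = 47.4.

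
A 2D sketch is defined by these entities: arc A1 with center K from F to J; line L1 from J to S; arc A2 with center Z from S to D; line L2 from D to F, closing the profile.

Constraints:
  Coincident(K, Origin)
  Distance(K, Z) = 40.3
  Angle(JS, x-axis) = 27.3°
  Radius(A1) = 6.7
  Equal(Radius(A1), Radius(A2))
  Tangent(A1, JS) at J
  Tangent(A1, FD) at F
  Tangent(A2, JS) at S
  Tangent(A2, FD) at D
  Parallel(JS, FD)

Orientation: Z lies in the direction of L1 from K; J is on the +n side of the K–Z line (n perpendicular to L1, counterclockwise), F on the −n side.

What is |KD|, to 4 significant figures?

40.85

The slot axis is L1's direction at 27.3°, so u = (cos 27.3°, sin 27.3°) = (0.8886, 0.4586) and n = (−sin 27.3°, cos 27.3°) = (-0.4586, 0.8886). K is at the origin and Z lies 40.3 along u from K, so Z = 40.3·u = (35.81, 18.48). Tangency of A1 to both parallel lines with radius 6.7 puts J and F at K ± 6.7·n: J = (-3.073, 5.954), F = (3.073, -5.954). Equal radii place S and D the same way about Z: S = Z + 6.7·n = (32.74, 24.44), D = Z − 6.7·n = (38.88, 12.53). Then |KD| = |D − K| = 40.85.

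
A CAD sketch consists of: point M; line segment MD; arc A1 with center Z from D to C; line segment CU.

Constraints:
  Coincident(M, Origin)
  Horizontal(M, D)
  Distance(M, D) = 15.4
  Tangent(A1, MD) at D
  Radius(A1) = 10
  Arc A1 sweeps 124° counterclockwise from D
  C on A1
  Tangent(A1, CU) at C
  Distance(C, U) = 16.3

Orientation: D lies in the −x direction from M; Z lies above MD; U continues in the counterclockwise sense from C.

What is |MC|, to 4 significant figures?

17.14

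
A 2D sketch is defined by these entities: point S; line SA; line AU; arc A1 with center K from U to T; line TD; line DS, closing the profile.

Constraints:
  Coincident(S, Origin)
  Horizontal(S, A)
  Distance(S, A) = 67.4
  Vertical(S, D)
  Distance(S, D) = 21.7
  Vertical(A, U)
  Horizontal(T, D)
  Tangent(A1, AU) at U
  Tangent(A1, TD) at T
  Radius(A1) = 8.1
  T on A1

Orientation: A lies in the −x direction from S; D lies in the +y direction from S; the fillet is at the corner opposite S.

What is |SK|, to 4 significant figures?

60.84

S is at the origin; S and A share the same y with |SA| = 67.4 and A on the −x side, so A = (-67.40, 0.000). S and D share the same x with |SD| = 21.7 and D on the +y side, so D = (0.000, 21.70). The virtual corner opposite S is at (-67.40, 21.70). Since A1 is tangent to AU there, KU ⟂ AU and since A1 is tangent to TD there, KT ⟂ TD, with radius 8.1, so the center K sits 8.1 in from both sides at K = (-59.30, 13.60). Then |SK| = |K − S| = 60.84.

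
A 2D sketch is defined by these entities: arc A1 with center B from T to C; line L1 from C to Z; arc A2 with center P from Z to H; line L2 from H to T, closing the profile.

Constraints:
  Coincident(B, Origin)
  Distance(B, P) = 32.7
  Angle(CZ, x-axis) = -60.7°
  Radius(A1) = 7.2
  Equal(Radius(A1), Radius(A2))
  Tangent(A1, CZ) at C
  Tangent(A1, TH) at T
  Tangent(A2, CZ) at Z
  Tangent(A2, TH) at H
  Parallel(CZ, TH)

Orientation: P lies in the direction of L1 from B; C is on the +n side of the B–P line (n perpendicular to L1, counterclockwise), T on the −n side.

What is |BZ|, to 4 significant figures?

33.48

Tangency of A1 to both parallel lines with radius 7.2 puts C and T at B ± 7.2·n: C = (6.279, 3.524), T = (-6.279, -3.524). Equal radii place Z and H the same way about P: Z = P + 7.2·n = (22.28, -24.99), H = P − 7.2·n = (9.724, -32.04). Then |BZ| = |Z − B| = 33.48.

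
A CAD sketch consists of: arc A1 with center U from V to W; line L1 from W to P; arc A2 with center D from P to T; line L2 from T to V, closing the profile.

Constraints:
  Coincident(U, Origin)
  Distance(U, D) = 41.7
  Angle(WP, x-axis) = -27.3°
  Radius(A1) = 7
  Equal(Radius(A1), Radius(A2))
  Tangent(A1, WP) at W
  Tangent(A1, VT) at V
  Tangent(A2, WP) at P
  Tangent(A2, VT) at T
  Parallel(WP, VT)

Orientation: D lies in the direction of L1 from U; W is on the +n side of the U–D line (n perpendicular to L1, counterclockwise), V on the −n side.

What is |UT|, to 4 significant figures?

42.28

The slot axis is L1's direction at -27.3°, so u = (cos -27.3°, sin -27.3°) = (0.8886, -0.4586) and n = (−sin -27.3°, cos -27.3°) = (0.4586, 0.8886). U is at the origin and D lies 41.7 along u from U, so D = 41.7·u = (37.06, -19.13). Tangency of A1 to both parallel lines with radius 7.0 puts W and V at U ± 7.0·n: W = (3.211, 6.220), V = (-3.211, -6.220). Equal radii place P and T the same way about D: P = D + 7.0·n = (40.27, -12.91), T = D − 7.0·n = (33.84, -25.35). Then |UT| = |T − U| = 42.28.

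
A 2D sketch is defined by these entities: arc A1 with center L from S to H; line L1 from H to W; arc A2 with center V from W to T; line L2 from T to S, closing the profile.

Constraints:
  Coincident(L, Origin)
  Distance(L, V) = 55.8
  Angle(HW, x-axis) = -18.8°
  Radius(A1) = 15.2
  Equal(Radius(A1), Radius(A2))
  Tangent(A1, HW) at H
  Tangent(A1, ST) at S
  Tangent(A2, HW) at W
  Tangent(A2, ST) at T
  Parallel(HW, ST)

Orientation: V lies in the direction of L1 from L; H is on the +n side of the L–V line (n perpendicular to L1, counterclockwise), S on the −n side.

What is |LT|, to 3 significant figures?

57.8

The slot axis is L1's direction at -18.8°, so u = (cos -18.8°, sin -18.8°) = (0.947, -0.322) and n = (−sin -18.8°, cos -18.8°) = (0.322, 0.947). L is at the origin and V lies 55.8 along u from L, so V = 55.8·u = (52.8, -18.0). Tangency of A1 to both parallel lines with radius 15.2 puts H and S at L ± 15.2·n: H = (4.90, 14.4), S = (-4.90, -14.4). Equal radii place W and T the same way about V: W = V + 15.2·n = (57.7, -3.59), T = V − 15.2·n = (47.9, -32.4). Then |LT| = |T − L| = 57.8.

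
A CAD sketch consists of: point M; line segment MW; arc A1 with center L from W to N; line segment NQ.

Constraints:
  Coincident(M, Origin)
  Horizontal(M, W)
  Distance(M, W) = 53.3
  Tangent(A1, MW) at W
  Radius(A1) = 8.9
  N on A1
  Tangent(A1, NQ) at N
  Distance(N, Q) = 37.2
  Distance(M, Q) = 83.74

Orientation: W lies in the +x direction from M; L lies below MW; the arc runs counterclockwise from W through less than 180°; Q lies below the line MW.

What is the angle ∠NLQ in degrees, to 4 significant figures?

76.55°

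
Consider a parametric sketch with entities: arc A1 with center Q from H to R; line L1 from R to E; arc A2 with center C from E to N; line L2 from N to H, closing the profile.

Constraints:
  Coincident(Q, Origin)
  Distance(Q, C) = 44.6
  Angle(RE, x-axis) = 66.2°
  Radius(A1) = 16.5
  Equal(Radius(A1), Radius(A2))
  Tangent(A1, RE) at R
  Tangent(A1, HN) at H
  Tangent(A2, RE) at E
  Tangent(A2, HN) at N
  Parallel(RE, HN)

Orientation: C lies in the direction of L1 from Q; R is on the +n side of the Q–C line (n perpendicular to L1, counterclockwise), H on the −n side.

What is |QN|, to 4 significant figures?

47.55

The slot axis is L1's direction at 66.2°, so u = (cos 66.2°, sin 66.2°) = (0.4035, 0.9150) and n = (−sin 66.2°, cos 66.2°) = (-0.9150, 0.4035). Q is at the origin and C lies 44.6 along u from Q, so C = 44.6·u = (18.00, 40.81). Tangency of A1 to both parallel lines with radius 16.5 puts R and H at Q ± 16.5·n: R = (-15.10, 6.658), H = (15.10, -6.658). Equal radii place E and N the same way about C: E = C + 16.5·n = (2.901, 47.47), N = C − 16.5·n = (33.09, 34.15). Then |QN| = |N − Q| = 47.55.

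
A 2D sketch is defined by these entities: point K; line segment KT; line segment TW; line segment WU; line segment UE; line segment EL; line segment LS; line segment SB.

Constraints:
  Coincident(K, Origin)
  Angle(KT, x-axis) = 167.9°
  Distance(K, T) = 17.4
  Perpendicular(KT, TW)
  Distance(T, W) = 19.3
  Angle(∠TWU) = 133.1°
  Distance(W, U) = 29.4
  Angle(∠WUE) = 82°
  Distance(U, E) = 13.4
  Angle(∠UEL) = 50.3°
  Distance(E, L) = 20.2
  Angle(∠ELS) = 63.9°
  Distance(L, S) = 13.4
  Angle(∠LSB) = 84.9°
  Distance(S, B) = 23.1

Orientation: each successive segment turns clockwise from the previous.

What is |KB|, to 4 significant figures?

32.91

∠ELS = 63.9° gives LS at 47.20° from the x-axis; with |LS| = 13.4, S = (7.225, 40.96). ∠LSB = 84.9° gives SB at -47.90° from the x-axis; with |SB| = 23.1, B = (22.71, 23.82). Then |KB| = |B − K| = 32.91.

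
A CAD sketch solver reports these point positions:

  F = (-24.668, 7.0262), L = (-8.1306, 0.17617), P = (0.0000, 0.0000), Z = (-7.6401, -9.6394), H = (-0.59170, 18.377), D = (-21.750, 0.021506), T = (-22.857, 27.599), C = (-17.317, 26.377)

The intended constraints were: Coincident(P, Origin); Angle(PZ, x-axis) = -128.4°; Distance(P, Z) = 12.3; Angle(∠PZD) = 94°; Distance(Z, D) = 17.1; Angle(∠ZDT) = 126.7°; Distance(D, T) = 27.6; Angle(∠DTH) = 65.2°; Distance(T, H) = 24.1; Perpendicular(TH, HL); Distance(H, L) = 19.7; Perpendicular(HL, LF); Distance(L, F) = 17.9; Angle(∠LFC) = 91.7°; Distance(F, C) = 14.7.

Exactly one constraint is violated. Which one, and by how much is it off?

Distance(F, C) = 14.7 — off by 6.00.

P = (0.00, 0.00) ✓; PZ at -128.4° ✓; |PZ| = 12.30 ✓; ∠PZD = 94.00° ✓; |ZD| = 17.10 ✓; ∠ZDT = 126.7° ✓; |DT| = 27.60 ✓; ∠DTH = 65.20° ✓; |TH| = 24.10 ✓; ∠(TH, HL) = 90.00° ✓; |HL| = 19.70 ✓; ∠(HL, LF) = 90.00° ✓; |LF| = 17.90 ✓; ∠LFC = 91.70° ✓; |FC| = 20.70 ✗.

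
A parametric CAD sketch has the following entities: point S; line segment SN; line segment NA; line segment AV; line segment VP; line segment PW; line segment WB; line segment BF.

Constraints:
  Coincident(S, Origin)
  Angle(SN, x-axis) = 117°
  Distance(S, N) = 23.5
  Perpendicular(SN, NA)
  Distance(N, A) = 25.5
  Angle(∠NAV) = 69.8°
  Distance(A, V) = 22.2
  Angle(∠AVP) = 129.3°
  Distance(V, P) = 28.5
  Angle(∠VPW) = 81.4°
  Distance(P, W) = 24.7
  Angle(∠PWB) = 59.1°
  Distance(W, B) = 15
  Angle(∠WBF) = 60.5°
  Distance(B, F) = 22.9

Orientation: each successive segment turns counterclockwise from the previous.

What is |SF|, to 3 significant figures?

17.2

S is at the origin; SN runs at 117.0° with length 23.5, so N = (-10.7, 20.9). SN ⟂ NA, so NA runs at -153°; with |NA| = 25.5, A = (-33.4, 9.36). ∠NAV = 69.8° gives AV at -42.8° from the x-axis; with |AV| = 22.2, V = (-17.1, -5.72). ∠AVP = 129.3° gives VP at 7.90° from the x-axis; with |VP| = 28.5, P = (11.1, -1.80). ∠VPW = 81.4° gives PW at 106° from the x-axis; with |PW| = 24.7, W = (4.11, 21.9). ∠PWB = 59.1° gives WB at -133° from the x-axis; with |WB| = 15.0, B = (-6.04, 10.8). ∠WBF = 60.5° gives BF at -13.1° from the x-axis; with |BF| = 22.9, F = (16.3, 5.65). Then |SF| = |F − S| = 17.2.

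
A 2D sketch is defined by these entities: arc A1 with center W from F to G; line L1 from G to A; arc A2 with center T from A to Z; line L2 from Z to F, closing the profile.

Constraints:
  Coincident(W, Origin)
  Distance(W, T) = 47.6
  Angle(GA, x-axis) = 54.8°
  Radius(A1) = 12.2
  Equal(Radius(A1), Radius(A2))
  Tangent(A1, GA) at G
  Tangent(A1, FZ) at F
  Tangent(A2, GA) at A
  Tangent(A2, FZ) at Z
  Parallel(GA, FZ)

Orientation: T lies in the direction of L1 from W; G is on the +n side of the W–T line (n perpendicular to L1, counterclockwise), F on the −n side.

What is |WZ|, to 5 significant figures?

49.139

Tangency of A1 to both parallel lines with radius 12.2 puts G and F at W ± 12.2·n: G = (-9.9692, 7.0325), F = (9.9692, -7.0325). Equal radii place A and Z the same way about T: A = T + 12.2·n = (17.469, 45.929), Z = T − 12.2·n = (37.407, 31.864). Then |WZ| = |Z − W| = 49.139.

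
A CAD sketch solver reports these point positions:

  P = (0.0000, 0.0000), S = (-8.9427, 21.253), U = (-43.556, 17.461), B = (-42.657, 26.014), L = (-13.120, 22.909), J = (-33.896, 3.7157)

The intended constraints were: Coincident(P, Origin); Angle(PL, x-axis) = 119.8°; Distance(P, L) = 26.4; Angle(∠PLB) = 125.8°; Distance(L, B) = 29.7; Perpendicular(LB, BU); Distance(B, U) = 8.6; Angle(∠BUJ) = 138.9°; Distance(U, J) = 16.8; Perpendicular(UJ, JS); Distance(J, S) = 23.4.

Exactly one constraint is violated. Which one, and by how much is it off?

Distance(J, S) = 23.4 — off by 7.10.

P = (0.00, 0.00) ✓; PL at 119.8° ✓; |PL| = 26.40 ✓; ∠PLB = 125.8° ✓; |LB| = 29.70 ✓; ∠(LB, BU) = 90.00° ✓; |BU| = 8.600 ✓; ∠BUJ = 138.9° ✓; |UJ| = 16.80 ✓; ∠(UJ, JS) = 90.00° ✓; |JS| = 30.50 ✗.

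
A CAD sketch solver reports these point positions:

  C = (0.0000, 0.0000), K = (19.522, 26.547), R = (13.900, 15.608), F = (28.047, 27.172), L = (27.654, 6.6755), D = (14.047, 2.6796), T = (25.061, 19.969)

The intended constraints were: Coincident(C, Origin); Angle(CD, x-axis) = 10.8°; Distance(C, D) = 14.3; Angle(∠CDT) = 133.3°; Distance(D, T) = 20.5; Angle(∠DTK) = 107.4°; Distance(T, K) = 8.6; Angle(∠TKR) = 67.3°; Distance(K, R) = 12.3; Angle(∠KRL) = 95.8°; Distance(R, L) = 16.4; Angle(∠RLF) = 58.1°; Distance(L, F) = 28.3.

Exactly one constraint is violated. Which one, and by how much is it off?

Distance(L, F) = 28.3 — off by 7.80.

C = (0.00, 0.00) ✓; CD at 10.80° ✓; |CD| = 14.30 ✓; ∠CDT = 133.3° ✓; |DT| = 20.50 ✓; ∠DTK = 107.4° ✓; |TK| = 8.599 ✓; ∠TKR = 67.30° ✓; |KR| = 12.30 ✓; ∠KRL = 95.80° ✓; |RL| = 16.40 ✓; ∠RLF = 58.10° ✓; |LF| = 20.50 ✗.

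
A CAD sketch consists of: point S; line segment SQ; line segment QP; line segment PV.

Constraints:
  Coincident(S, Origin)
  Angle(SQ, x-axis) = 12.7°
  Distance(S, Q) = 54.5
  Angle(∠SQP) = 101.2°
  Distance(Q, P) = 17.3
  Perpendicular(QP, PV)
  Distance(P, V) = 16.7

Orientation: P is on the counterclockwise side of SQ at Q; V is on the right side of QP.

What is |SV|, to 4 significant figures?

75.50

∠SQP = 101.2°, so QP runs at 12.7° + (180° − 101.2°) = 91.50° from the x-axis; with |QP| = 17.3, P = Q + 17.3·(cos 91.50°, sin 91.50°) = (52.71, 29.28). QP ⟂ PV; with |PV| = 16.7 on the right of QP, V = P + 16.7·(0.9997, 0.02618) = (69.41, 29.71). Then |SV| = |V − S| = 75.50.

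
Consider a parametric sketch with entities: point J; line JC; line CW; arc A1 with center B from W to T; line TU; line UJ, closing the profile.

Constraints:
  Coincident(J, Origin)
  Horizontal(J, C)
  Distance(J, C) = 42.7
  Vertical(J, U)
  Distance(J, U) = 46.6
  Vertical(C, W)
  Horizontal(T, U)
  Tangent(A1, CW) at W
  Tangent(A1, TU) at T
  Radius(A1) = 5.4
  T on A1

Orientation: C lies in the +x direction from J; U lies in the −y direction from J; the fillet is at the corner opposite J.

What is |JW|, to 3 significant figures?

59.3

J is at the origin; J and C share the same y with |JC| = 42.7 and C on the +x side, so C = (42.7, 0.00). JU is vertical with |JU| = 46.6 and U on the −y side, so U = (0.00, -46.6). The virtual corner opposite J is at (42.7, -46.6). A1 meets CW tangentially, so BW is at right angles to CW and A1 meets TU tangentially, so BT is at right angles to TU, with radius 5.4, so the center B sits 5.4 in from both sides at B = (37.3, -41.2). That places the tangent points at W = (42.7, -41.2) on CW and T = (37.3, -46.6) on TU. Then |JW| = |W − J| = 59.3.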